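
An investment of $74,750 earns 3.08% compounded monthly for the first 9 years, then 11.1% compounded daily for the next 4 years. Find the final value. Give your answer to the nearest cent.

Phase 1: 74,750·(1 + 0.0308/12)^108 ≈ 98,592.3902.
Phase 2: 98,592.3902·(1 + 0.111/365)^1460 ≈ 153,688.3086.

$153,688.31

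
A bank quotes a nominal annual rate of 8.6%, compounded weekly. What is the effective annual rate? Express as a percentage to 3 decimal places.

EAR = (1 + 8.6%/52)^52 − 1 = (1 + 0.00165385)^52 − 1.
(1 + 0.00165385)^52 ≈ 1.089729, so EAR ≈ 8.97289%.

8.973%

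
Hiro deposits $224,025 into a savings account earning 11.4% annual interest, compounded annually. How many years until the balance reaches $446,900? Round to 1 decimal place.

6.4 years

We need (1 + 0.114)^t = 1.9949, so t = ln 1.9949 / ln 1.114 ≈ 6.3968.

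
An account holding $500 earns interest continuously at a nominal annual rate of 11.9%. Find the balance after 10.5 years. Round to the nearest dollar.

$1,744

A = P·e^(rt) = 500·e^(0.119·10.5) = 500·e^1.2495.
e^1.2495 ≈ 3.488598222, so A ≈ 1,744.2991.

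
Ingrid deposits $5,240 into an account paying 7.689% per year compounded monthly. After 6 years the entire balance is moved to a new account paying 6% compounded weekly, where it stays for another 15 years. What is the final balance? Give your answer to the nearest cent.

Phase 1: 5,240·(1 + 0.0064075)^72 ≈ 8,299.4543.
Phase 2: 8,299.4543·(1 + 0.06/52)^780 ≈ 20,402.7752.

$20,402.78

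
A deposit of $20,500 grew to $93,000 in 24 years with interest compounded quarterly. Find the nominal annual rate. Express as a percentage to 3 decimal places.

6.351%

The 96-period growth factor is 93,000/20,500 = 4.53659.
r/4 = 4.53659^(1/96) − 1 ≈ 0.0158765, so r ≈ 4·0.0158765 = 6.35061%.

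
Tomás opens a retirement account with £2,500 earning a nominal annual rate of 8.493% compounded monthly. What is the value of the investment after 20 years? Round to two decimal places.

Growth factor = (1 + 0.0070775)^240 ≈ 5.4336836421.
A ≈ 2,500 × 5.4336836421 ≈ 13,584.2091.

£13,584.21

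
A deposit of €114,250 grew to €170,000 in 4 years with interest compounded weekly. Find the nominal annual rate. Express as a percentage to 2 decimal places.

9.94%

The 208-period growth factor is 170,000/114,250 = 1.48796.
r/52 = 1.48796^(1/208) − 1 ≈ 0.00191245, so r ≈ 52·0.00191245 = 9.94473%.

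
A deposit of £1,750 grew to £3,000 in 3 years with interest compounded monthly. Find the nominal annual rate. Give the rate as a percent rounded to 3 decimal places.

18.102%

(1 + r/12)^36 = 3,000/1,750 = 1.71429.
1 + r/12 = 1.71429^(1/36) ≈ 1.015085, so r/12 ≈ 0.0150848.
r ≈ 12·0.0150848 = 18.10172%.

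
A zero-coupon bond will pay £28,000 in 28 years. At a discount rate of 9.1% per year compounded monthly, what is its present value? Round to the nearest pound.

Periodic rate = 9.1%/12 = 0.00758333; 336 periods.
P = 28,000/(1 + 0.091/12)^336 ≈ 28,000/12.659240208 ≈ 2,211.8231.

£2,212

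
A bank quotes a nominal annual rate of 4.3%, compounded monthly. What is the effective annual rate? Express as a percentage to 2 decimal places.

EAR = (1 + 4.3%/12)^12 − 1 = (1 + 0.00358333)^12 − 1.
(1 + 0.00358333)^12 ≈ 1.043858, so EAR ≈ 4.38577%.

4.39%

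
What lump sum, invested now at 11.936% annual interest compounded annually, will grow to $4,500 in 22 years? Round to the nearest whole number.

$377

Annual rate = 11.936% = 0.11936; 22 periods.
P = 4,500/(1 + 0.11936)^22 ≈ 4,500/11.94910111 ≈ 376.5974.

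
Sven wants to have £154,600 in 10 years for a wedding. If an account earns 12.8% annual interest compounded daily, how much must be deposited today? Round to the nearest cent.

£42,994.21

Growth factor = (1 + 0.128/365)^3650 ≈ 3.59583278087.
P = 154,600/3.59583278087 ≈ 42,994.2129.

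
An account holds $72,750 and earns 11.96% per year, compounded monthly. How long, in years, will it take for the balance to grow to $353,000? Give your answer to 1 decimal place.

We need (1 + 0.00996667)^(12t) = 4.8522, so 12t = ln 4.8522 / ln 1.009967 ≈ 159.2606.
t ≈ 159.2606/12 = 13.2717 years.

13.3 years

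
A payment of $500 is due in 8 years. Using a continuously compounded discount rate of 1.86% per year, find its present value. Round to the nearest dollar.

$431

P = A·e^(−rt) = 500·e^(−0.1488).
e^(−0.1488) ≈ 0.861741446, so P ≈ 430.8707.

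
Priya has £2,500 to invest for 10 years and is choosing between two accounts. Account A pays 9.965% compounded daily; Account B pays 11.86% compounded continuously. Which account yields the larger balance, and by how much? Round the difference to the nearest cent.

Account B, by £1,413.86

Account A growth factor: (1 + 0.09965/365)^3650 ≈ 2.708416091; balance ≈ 6,771.0402.
Account B growth factor: e^(0.1186·10) = e^1.186 ≈ 3.273959144; balance ≈ 8,184.8979.
Account B is larger by 1,413.8576.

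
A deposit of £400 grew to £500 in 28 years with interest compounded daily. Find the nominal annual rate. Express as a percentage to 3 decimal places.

(1 + r/365)^10220 = 500/400 = 1.25.
1 + r/365 = 1.25^(1/10220) ≈ 1.000022, so r/365 ≈ 0.0000218342.
r ≈ 365·0.0000218342 = 0.79695%.

0.797%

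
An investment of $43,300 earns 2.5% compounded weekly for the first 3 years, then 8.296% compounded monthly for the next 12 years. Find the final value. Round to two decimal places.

$125,867.43

Phase 1: 43,300·(1 + 0.025/52)^156 ≈ 46,671.5426.
Phase 2: 46,671.5426·(1 + 0.08296/12)^144 ≈ 125,867.4299.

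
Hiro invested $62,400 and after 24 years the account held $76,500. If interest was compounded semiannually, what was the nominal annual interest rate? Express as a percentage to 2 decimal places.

The 48-period growth factor is 76,500/62,400 = 1.22596.
r/2 = 1.22596^(1/48) − 1 ≈ 0.0042533, so r ≈ 2·0.0042533 = 0.85066%.

0.85%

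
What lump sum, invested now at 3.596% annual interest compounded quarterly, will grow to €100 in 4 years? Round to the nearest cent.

€86.66

Growth factor = (1 + 0.00899)^16 ≈ 1.1539574.
P = 100/1.1539574 ≈ 86.6583.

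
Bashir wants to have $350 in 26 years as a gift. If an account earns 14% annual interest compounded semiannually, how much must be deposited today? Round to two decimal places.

Growth factor = (1 + 0.07)^52 ≈ 33.725348.
P = 350/33.725348 ≈ 10.3780.

$10.38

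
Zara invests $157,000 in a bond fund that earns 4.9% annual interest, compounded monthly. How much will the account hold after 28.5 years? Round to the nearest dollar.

Periodic rate = 4.9%/12 = 0.00408333; periods = 12·28.5 = 342.
A = 157,000·(1 + 0.049/12)^342 ≈ 157,000·4.0295574272 ≈ 632,640.5161.

$632,641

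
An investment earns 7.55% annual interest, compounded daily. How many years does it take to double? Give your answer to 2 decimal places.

9.18 years

(1 + 0.000206849)^(365t) = 2.
365t = ln 2 / ln(1 + 0.000206849) ≈ 0.69315/0.000206828 ≈ 3351.3230.
t ≈ 9.1817.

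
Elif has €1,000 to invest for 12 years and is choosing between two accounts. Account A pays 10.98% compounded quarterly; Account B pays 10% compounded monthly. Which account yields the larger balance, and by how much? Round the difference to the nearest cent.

Account A growth factor: (1 + 0.02745)^48 ≈ 3.668710403; balance ≈ 3,668.7104.
Account B growth factor: (1 + 0.1/12)^144 ≈ 3.303648968; balance ≈ 3,303.6490.
Account A is larger by 365.0614.

Account A, by €365.06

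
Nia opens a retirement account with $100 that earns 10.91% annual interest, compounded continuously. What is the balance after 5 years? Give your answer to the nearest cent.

A = P·e^(rt) = 100·e^(0.1091·5) = 100·e^0.5455.
e^0.5455 ≈ 1.7254709, so A ≈ 172.5471.

$172.55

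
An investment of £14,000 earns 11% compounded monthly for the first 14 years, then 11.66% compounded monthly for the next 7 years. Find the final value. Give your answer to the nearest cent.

£146,101.56

Phase 1: 14,000·(1 + 0.11/12)^168 ≈ 64,847.7255.
Phase 2: 64,847.7255·(1 + 0.1166/12)^84 ≈ 146,101.5555.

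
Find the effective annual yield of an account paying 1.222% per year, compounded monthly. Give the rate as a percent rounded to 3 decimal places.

1.229%

EAR = (1 + 1.222%/12)^12 − 1 = (1 + 0.00101833)^12 − 1.
(1 + 0.00101833)^12 ≈ 1.012289, so EAR ≈ 1.22887%.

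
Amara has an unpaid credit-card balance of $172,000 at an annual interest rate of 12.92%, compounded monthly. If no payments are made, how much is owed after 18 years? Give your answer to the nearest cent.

$1,738,302.15

Periodic rate = 12.92%/12 = 0.0107667; periods = 12·18 = 216.
A = 172,000·(1 + 0.1292/12)^216 ≈ 172,000·10.10640784328 ≈ 1,738,302.1490.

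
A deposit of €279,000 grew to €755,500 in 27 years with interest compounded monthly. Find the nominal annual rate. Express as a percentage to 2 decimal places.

The 324-period growth factor is 755,500/279,000 = 2.70789.
r/12 = 2.70789^(1/324) − 1 ≈ 0.00307932, so r ≈ 12·0.00307932 = 3.69519%.

3.70%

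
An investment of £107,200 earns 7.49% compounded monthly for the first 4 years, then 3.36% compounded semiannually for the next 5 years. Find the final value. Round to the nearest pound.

Phase 1: 107,200·(1 + 0.0749/12)^48 ≈ 144,512.3715.
Phase 2: 144,512.3715·(1 + 0.0168)^10 ≈ 170,710.5664.

£170,711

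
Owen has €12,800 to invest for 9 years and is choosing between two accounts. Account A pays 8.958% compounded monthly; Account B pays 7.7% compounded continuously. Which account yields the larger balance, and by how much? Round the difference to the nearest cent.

A: (1 + 0.007465)^108 ≈ 2.2327313941, so 12,800 × 2.2327313941 ≈ 28,578.9618.
B: e^(0.077·9) = e^0.693 ≈ 1.9997056605, so 12,800 × 1.9997056605 ≈ 25,596.2325.
Difference ≈ 2,982.7294 in favor of A.

Account A, by €2,982.73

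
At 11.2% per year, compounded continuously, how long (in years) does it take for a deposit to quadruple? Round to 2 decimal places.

12.38 years

e^(0.112t) = 4, so 0.112t = ln 4 ≈ 1.3863.
t ≈ 1.3863/0.112 ≈ 12.3776.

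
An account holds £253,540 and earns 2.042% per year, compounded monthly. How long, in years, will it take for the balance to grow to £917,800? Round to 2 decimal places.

(1 + 0.00170167)^(12t) = 917,800/253,540 = 3.6199.
12t·ln(1 + 0.00170167) = ln(3.6199); 12t = 1.2865/0.00170022 ≈ 756.6418.
t ≈ 63.0535 years.

63.05 years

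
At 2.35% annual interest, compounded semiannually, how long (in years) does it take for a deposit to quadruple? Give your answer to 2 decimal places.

59.34 years

(1 + 0.01175)^(2t) = 4.
2t = ln 4 / ln(1 + 0.01175) ≈ 1.3863/0.0116815 ≈ 118.6743.
t ≈ 59.3371.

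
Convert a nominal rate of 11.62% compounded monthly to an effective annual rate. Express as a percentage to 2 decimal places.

EAR = (1 + 11.62%/12)^12 − 1 = (1 + 0.00968333)^12 − 1.
(1 + 0.00968333)^12 ≈ 1.122593, so EAR ≈ 12.25928%.

12.26%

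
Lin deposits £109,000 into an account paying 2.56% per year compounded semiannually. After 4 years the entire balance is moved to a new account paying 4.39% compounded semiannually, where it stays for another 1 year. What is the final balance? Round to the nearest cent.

Phase 1: 109,000·(1 + 0.0128)^8 ≈ 120,674.6476.
Phase 2: 120,674.6476·(1 + 0.02195)^2 ≈ 126,030.4060.

£126,030.41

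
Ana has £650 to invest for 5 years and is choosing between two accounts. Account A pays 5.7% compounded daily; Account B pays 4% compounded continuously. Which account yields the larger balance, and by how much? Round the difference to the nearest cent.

Account A growth factor: (1 + 0.057/365)^1825 ≈ 1.32973244; balance ≈ 864.3261.
Account B growth factor: e^(0.04·5) = e^0.2 ≈ 1.22140276; balance ≈ 793.9118.
Account A is larger by 70.4143.

Account A, by £70.41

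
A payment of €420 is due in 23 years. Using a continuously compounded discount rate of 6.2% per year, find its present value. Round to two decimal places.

€100.91

P = A·e^(−rt) = 420·e^(−1.426).
e^(−1.426) ≈ 0.240268075, so P ≈ 100.9126.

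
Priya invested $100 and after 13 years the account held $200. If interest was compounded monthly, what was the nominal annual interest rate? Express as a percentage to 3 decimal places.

5.344%

The 156-period growth factor is 200/100 = 2.
r/12 = 2^(1/156) − 1 ≈ 0.00445314, so r ≈ 12·0.00445314 = 5.34376%.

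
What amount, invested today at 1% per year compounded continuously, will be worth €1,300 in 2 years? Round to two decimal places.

P = A·e^(−rt) = 1,300·e^(−0.02).
e^(−0.02) ≈ 0.9801986733, so P ≈ 1,274.2583.

€1,274.26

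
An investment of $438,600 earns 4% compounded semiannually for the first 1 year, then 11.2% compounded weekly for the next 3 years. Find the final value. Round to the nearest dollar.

$638,315

Phase 1: 438,600·(1 + 0.02)^2 ≈ 456,319.4400.
Phase 2: 456,319.4400·(1 + 0.112/52)^156 ≈ 638,314.9178.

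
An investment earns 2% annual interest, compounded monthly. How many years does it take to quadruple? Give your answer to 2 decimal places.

69.37 years

(1 + 0.00166667)^(12t) = 4.
12t = ln 4 / ln(1 + 0.00166667) ≈ 1.3863/0.00166528 ≈ 832.4696.
t ≈ 69.3725.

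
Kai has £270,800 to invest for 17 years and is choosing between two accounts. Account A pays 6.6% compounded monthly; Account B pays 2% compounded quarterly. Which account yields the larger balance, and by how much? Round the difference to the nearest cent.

Account A, by £448,933.80

A: (1 + 0.0055)^204 ≈ 3.06156360363, so 270,800 × 3.06156360363 ≈ 829,071.4239.
B: (1 + 0.005)^68 ≈ 1.40375785496, so 270,800 × 1.40375785496 ≈ 380,137.6271.
Difference ≈ 448,933.7967 in favor of A.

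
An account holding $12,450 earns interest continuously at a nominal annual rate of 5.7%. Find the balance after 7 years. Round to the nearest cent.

$18,554.65

A = P·e^(rt) = 12,450·e^(0.057·7) = 12,450·e^0.399.
e^0.399 ≈ 1.4903336186, so A ≈ 18,554.6536.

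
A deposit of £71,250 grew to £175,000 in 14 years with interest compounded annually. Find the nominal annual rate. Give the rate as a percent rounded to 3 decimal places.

6.629%

(1 + r)^14 = 175,000/71,250 = 2.45614.
1 + r = 2.45614^(1/14) ≈ 1.06629, so r ≈ 0.0662897.
r ≈ 6.62897%.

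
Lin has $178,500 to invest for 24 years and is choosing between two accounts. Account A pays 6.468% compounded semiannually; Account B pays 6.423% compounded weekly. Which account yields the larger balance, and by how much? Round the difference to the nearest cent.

Account B, by $10,613.35

A: (1 + 0.03234)^48 ≈ 4.60778547727, so 178,500 × 4.60778547727 ≈ 822,489.7077.
B: (1 + 0.06423/52)^1248 ≈ 4.66724399457, so 178,500 × 4.66724399457 ≈ 833,103.0530.
Difference ≈ 10,613.3453 in favor of B.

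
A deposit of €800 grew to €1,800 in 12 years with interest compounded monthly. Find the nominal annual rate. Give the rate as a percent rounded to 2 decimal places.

6.78%

The 144-period growth factor is 1,800/800 = 2.25.
r/12 = 2.25^(1/144) − 1 ≈ 0.00564735, so r ≈ 12·0.00564735 = 6.77682%.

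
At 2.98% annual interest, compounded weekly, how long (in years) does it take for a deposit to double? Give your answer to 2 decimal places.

23.27 years

(1 + 0.000573077)^(52t) = 2.
52t = ln 2 / ln(1 + 0.000573077) ≈ 0.69315/0.000572913 ≈ 1209.8651.
t ≈ 23.2666.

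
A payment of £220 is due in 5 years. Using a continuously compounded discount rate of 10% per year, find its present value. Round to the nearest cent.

£133.44

P = A·e^(−rt) = 220·e^(−0.5).
e^(−0.5) ≈ 0.60653066, so P ≈ 133.4367.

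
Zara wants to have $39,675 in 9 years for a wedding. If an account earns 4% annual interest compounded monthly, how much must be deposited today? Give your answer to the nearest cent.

Periodic rate = 4%/12 = 0.00333333; 108 periods.
P = 39,675/(1 + 0.04/12)^108 ≈ 39,675/1.4324715801 ≈ 27,696.8846.

$27,696.88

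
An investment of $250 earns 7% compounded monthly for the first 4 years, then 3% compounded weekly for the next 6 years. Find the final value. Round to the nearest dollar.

Phase 1: 250·(1 + 0.07/12)^48 ≈ 330.5135.
Phase 2: 330.5135·(1 + 0.03/52)^312 ≈ 395.6759.

$396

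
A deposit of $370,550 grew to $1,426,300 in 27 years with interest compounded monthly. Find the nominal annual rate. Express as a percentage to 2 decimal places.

The 324-period growth factor is 1,426,300/370,550 = 3.84914.
r/12 = 3.84914^(1/324) − 1 ≈ 0.0041687, so r ≈ 12·0.0041687 = 5.00244%.

5.00%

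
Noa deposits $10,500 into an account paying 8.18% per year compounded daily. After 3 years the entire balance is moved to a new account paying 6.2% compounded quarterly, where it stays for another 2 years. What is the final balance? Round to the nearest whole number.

After 3 years at 8.18%: 10,500 × 1.2780973233 ≈ 13,420.0219.
Then 2 years at 6.2%: 13,420.0219 × 1.1309396279 ≈ 15,177.2346.

$15,177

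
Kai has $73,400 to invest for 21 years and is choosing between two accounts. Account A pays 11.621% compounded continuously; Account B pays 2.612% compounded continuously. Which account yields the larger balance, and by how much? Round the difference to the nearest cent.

Account A, by $715,433.91

A: e^(0.11621·21) = e^2.44041 ≈ 11.4777456539, so 73,400 × 11.4777456539 ≈ 842,466.5310.
B: e^(0.02612·21) = e^0.54852 ≈ 1.73068970072, so 73,400 × 1.73068970072 ≈ 127,032.6240.
Difference ≈ 715,433.9070 in favor of A.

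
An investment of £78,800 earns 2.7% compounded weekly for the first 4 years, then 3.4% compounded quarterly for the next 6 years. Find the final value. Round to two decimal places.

After 4 years at 2.7%: 78,800 × 1.11401652045 ≈ 87,784.5018.
Then 6 years at 3.4%: 87,784.5018 × 1.2252413952 ≈ 107,557.2055.

£107,557.21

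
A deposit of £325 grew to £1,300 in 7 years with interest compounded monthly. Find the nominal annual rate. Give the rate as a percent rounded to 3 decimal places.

(1 + r/12)^84 = 1,300/325 = 4.
1 + r/12 = 4^(1/84) ≈ 1.01664, so r/12 ≈ 0.0166404.
r ≈ 12·0.0166404 = 19.96853%.

19.969%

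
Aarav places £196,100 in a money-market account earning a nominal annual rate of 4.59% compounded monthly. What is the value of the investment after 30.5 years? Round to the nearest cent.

Periodic rate = 4.59%/12 = 0.003825; periods = 12·30.5 = 366.
A = 196,100·(1 + 0.003825)^366 ≈ 196,100·4.0441823979 ≈ 793,064.1682.

£793,064.17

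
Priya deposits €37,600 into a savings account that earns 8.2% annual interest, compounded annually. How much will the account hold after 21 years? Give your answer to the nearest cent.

€196,770.65

Annual rate = 8.2% = 0.082; years = 21.
A = 37,600·(1 + 0.082)^21 ≈ 37,600·5.23326197849 ≈ 196,770.6504.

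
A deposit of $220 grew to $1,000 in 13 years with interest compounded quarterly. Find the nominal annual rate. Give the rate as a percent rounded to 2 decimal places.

The 52-period growth factor is 1,000/220 = 4.54545.
r/4 = 4.54545^(1/52) − 1 ≈ 0.0295459, so r ≈ 4·0.0295459 = 11.81836%.

11.82%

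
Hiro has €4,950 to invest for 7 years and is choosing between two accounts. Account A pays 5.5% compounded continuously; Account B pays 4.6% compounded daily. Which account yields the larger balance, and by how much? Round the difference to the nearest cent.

Account A growth factor: e^(0.055·7) = e^0.385 ≈ 1.469614321; balance ≈ 7,274.5909.
Account B growth factor: (1 + 0.046/365)^2555 ≈ 1.37985678; balance ≈ 6,830.2911.
Account A is larger by 444.2998.

Account A, by €444.30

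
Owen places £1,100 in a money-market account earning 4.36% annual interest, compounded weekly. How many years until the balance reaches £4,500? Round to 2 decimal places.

(1 + 0.000838462)^(52t) = 4,500/1,100 = 4.0909.
52t·ln(1 + 0.000838462) = ln(4.0909); 52t = 1.4088/0.00083811 ≈ 1680.8854.
t ≈ 32.3247 years.

32.32 years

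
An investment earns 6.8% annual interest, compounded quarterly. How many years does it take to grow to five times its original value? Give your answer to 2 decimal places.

(1 + 0.017)^(4t) = 5.
4t = ln 5 / ln(1 + 0.017) ≈ 1.6094/0.0168571 ≈ 95.4753.
t ≈ 23.8688.

23.87 years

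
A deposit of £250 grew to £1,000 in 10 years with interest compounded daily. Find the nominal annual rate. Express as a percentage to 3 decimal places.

13.866%

(1 + r/365)^3650 = 1,000/250 = 4.
1 + r/365 = 4^(1/3650) ≈ 1.00038, so r/365 ≈ 0.000379879.
r ≈ 365·0.000379879 = 13.86558%.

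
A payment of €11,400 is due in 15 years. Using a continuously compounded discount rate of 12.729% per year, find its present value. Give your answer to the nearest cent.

P = A·e^(−rt) = 11,400·e^(−1.90935).
e^(−1.90935) ≈ 0.14817667014, so P ≈ 1,689.2140.

€1,689.21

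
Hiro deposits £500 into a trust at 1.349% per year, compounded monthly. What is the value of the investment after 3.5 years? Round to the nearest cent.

£524.16

Periodic rate = 1.349%/12 = 0.00112417; periods = 12·3.5 = 42.
A = 500·(1 + 0.01349/12)^42 ≈ 500·1.04831958 ≈ 524.1598.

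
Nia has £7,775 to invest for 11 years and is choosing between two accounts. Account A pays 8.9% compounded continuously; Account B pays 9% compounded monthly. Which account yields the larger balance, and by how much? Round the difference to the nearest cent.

Account B, by £151.75

A: e^(0.089·11) = e^0.979 ≈ 2.6617931175, so 7,775 × 2.6617931175 ≈ 20,695.4415.
B: (1 + 0.0075)^132 ≈ 2.6813112807, so 7,775 × 2.6813112807 ≈ 20,847.1952.
Difference ≈ 151.7537 in favor of B.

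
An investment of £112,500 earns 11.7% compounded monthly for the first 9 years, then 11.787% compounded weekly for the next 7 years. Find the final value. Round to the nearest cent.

Phase 1: 112,500·(1 + 0.00975)^108 ≈ 320,811.2588.
Phase 2: 320,811.2588·(1 + 0.11787/52)^364 ≈ 731,435.6552.

£731,435.66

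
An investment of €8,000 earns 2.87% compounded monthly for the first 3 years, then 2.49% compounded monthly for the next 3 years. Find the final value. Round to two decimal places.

After 3 years at 2.87%: 8,000 × 1.08980328 ≈ 8,718.4262.
Then 3 years at 2.49%: 8,718.4262 × 1.07747744 ≈ 9,393.9076.

€9,393.91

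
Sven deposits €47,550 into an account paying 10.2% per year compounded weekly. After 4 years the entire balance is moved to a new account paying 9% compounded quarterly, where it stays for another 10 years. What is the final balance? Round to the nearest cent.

€174,061.12

After 4 years at 10.2%: 47,550 × 1.50320631277 ≈ 71,477.4602.
Then 10 years at 9%: 71,477.4602 × 2.43518896542 ≈ 174,061.1223.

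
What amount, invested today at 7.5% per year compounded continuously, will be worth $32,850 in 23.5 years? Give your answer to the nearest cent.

P = A·e^(−rt) = 32,850·e^(−1.7625).
e^(−1.7625) ≈ 0.17161528886, so P ≈ 5,637.5622.

$5,637.56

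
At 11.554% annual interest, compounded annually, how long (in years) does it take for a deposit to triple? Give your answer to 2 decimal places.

(1 + 0.11554)^t = 3.
t = ln 3 / ln(1 + 0.11554) ≈ 1.0986/0.109339 ≈ 10.0478.

10.05 years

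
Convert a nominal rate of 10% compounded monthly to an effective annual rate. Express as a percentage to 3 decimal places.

EAR = (1 + 10%/12)^12 − 1 = (1 + 0.00833333)^12 − 1.
(1 + 0.00833333)^12 ≈ 1.104713, so EAR ≈ 10.47131%.

10.471%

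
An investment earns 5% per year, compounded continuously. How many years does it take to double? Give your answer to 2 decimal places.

e^(0.05t) = 2, so 0.05t = ln 2 ≈ 0.69315.
t ≈ 0.69315/0.05 ≈ 13.8629.

13.86 years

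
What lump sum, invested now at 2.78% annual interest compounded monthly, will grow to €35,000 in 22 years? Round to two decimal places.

Growth factor = (1 + 0.0278/12)^264 ≈ 1.8420750036.
P = 35,000/1.8420750036 ≈ 19,000.3121.

€19,000.31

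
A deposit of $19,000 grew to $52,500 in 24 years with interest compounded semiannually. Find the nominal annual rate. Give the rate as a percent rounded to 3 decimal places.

(1 + r/2)^48 = 52,500/19,000 = 2.76316.
1 + r/2 = 2.76316^(1/48) ≈ 1.0214, so r/2 ≈ 0.0214002.
r ≈ 2·0.0214002 = 4.28005%.

4.280%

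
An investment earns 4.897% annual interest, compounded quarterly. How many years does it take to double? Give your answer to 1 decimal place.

14.2 years

(1 + 0.0122425)^(4t) = 2.
4t = ln 2 / ln(1 + 0.0122425) ≈ 0.69315/0.0121682 ≈ 56.9640.
t ≈ 14.2410.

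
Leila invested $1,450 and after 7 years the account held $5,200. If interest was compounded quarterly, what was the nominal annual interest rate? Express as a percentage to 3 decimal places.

The 28-period growth factor is 5,200/1,450 = 3.58621.
r/4 = 3.58621^(1/28) − 1 ≈ 0.0466667, so r ≈ 4·0.0466667 = 18.66668%.

18.667%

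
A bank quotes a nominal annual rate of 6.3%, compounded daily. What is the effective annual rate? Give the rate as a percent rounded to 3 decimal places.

6.502%

One year is 365 periods at 0.000172603 each: (1 + 0.000172603)^365 ≈ 1.065021.
EAR = 1.065021 − 1 ≈ 6.50210%.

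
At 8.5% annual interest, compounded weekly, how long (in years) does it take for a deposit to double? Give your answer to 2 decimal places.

(1 + 0.00163462)^(52t) = 2.
52t = ln 2 / ln(1 + 0.00163462) ≈ 0.69315/0.00163328 ≈ 424.3895.
t ≈ 8.1613.

8.16 years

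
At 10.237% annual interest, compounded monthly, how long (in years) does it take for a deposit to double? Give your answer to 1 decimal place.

(1 + 0.00853083)^(12t) = 2.
12t = ln 2 / ln(1 + 0.00853083) ≈ 0.69315/0.00849465 ≈ 81.5981.
t ≈ 6.7998.

6.8 years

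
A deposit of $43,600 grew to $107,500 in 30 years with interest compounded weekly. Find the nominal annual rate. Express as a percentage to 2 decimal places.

(1 + r/52)^1560 = 107,500/43,600 = 2.4656.
1 + r/52 = 2.4656^(1/1560) ≈ 1.000579, so r/52 ≈ 0.00057865.
r ≈ 52·0.00057865 = 3.00898%.

3.01%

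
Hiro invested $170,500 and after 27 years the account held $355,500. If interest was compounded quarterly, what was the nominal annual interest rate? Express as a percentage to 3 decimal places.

(1 + r/4)^108 = 355,500/170,500 = 2.08504.
1 + r/4 = 2.08504^(1/108) ≈ 1.006827, so r/4 ≈ 0.00682681.
r ≈ 4·0.00682681 = 2.73072%.

2.731%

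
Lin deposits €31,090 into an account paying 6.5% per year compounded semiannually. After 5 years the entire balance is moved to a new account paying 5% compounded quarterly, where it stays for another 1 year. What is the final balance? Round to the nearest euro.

€44,988

Phase 1: 31,090·(1 + 0.0325)^10 ≈ 42,807.6439.
Phase 2: 42,807.6439·(1 + 0.0125)^4 ≈ 44,988.4937.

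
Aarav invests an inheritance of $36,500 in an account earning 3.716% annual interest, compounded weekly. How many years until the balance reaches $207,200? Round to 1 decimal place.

We need (1 + 0.000714615)^(52t) = 5.6767, so 52t = ln 5.6767 / ln 1.000715 ≈ 2430.6678.
t ≈ 2430.6678/52 = 46.7436 years.

46.7 years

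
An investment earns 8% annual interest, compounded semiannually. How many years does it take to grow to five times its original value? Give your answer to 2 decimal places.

20.52 years

(1 + 0.04)^(2t) = 5.
2t = ln 5 / ln(1 + 0.04) ≈ 1.6094/0.0392207 ≈ 41.0354.
t ≈ 20.5177.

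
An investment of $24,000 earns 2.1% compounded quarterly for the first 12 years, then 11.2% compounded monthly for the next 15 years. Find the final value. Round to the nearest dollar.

After 12 years at 2.1%: 24,000 × 1.28574820059 ≈ 30,857.9568.
Then 15 years at 11.2%: 30,857.9568 × 5.32391238229 ≈ 164,285.0584.

$164,285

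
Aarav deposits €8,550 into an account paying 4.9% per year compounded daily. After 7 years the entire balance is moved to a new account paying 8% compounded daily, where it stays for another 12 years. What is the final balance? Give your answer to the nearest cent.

€31,462.71

After 7 years at 4.9%: 8,550 × 1.4091363215 ≈ 12,048.1155.
Then 12 years at 8%: 12,048.1155 × 2.6114217632 ≈ 31,462.7112.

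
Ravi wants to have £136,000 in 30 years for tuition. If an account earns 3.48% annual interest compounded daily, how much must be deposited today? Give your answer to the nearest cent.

£47,880.32

Growth factor = (1 + 0.0348/365)^10950 ≈ 2.84041518786.
P = 136,000/2.84041518786 ≈ 47,880.3242.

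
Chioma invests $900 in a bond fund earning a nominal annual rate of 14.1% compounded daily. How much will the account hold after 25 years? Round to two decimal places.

Growth factor = (1 + 0.141/365)^9125 ≈ 33.930669796.
A ≈ 900 × 33.930669796 ≈ 30,537.6028.

$30,537.60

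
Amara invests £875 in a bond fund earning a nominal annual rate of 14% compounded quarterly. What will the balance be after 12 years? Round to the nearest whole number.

£4,562

Growth factor = (1 + 0.035)^48 ≈ 5.213588981.
A ≈ 875 × 5.213588981 ≈ 4,561.8904.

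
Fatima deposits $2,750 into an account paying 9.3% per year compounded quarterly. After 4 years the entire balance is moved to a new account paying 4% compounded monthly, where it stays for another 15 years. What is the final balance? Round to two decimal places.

$7,230.76

Phase 1: 2,750·(1 + 0.02325)^16 ≈ 3,972.2882.
Phase 2: 3,972.2882·(1 + 0.04/12)^180 ≈ 7,230.7626.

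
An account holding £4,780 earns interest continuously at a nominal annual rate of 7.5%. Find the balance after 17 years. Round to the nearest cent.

A = P·e^(rt) = 4,780·e^(0.075·17) = 4,780·e^1.275.
e^1.275 ≈ 3.5787014101, so A ≈ 17,106.1927.

£17,106.19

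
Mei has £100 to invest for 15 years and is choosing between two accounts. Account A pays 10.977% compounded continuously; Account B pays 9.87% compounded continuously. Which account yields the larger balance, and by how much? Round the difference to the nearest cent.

Account A, by £79.39

A: e^(0.10977·15) = e^1.64655 ≈ 5.1890467, so 100 × 5.1890467 ≈ 518.9047.
B: e^(0.0987·15) = e^1.4805 ≈ 4.3951427, so 100 × 4.3951427 ≈ 439.5143.
Difference ≈ 79.3904 in favor of A.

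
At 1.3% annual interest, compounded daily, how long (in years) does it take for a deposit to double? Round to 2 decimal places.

(1 + 0.0000356164)^(365t) = 2.
365t = ln 2 / ln(1 + 0.0000356164) ≈ 0.69315/3.56158e-05 ≈ 19461.7866.
t ≈ 53.3200.

53.32 years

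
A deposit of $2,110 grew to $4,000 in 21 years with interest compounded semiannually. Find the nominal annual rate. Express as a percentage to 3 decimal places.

(1 + r/2)^42 = 4,000/2,110 = 1.89573.
1 + r/2 = 1.89573^(1/42) ≈ 1.015345, so r/2 ≈ 0.0153453.
r ≈ 2·0.0153453 = 3.06905%.

3.069%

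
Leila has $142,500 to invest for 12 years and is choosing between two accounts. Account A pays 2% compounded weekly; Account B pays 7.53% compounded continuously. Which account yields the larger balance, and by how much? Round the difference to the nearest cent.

Account B, by $170,612.85

Account A growth factor: (1 + 0.02/52)^624 ≈ 1.27119049368; balance ≈ 181,144.6453.
Account B growth factor: e^(0.0753·12) = e^0.9036 ≈ 2.46847363973; balance ≈ 351,757.4937.
Account B is larger by 170,612.8483.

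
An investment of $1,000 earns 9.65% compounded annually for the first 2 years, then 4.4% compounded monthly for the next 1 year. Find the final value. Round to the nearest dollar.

$1,256

After 2 years at 9.65%: 1,000 × 1.20231225 ≈ 1,202.3123.
Then 1 years at 4.4%: 1,202.3123 × 1.044898269 ≈ 1,256.2940.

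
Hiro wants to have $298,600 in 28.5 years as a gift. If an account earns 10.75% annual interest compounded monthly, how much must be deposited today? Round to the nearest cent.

Growth factor = (1 + 0.1075/12)^342 ≈ 21.1176326787.
P = 298,600/21.1176326787 ≈ 14,139.8425.

$14,139.84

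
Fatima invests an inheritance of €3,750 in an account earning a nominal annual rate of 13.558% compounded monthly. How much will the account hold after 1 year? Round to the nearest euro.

Growth factor = (1 + 0.13558/12)^12 ≈ 1.144330565.
A ≈ 3,750 × 1.144330565 ≈ 4,291.2396.

€4,291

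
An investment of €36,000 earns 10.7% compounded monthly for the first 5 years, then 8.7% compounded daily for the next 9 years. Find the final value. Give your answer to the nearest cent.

Phase 1: 36,000·(1 + 0.107/12)^60 ≈ 61,322.5608.
Phase 2: 61,322.5608·(1 + 0.087/365)^3285 ≈ 134,162.8705.

€134,162.87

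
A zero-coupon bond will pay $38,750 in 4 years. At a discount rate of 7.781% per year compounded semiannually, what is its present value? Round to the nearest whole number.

Growth factor = (1 + 0.038905)^8 ≈ 1.3570838789.
P = 38,750/1.3570838789 ≈ 28,553.8725.

$28,554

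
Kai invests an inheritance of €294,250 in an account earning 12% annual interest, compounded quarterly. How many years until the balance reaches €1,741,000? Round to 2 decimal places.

15.04 years

We need (1 + 0.03)^(4t) = 5.9167, so 4t = ln 5.9167 / ln 1.03 ≈ 60.1440.
t ≈ 60.1440/4 = 15.0360 years.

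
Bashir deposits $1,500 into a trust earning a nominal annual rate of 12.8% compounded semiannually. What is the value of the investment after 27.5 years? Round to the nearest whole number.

Periodic rate = 12.8%/2 = 0.064; periods = 2·27.5 = 55.
A = 1,500·(1 + 0.064)^55 ≈ 1,500·30.324212947 ≈ 45,486.3194.

$45,486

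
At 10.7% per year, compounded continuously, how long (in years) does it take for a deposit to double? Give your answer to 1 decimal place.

6.5 years

e^(0.107t) = 2, so 0.107t = ln 2 ≈ 0.69315.
t ≈ 0.69315/0.107 ≈ 6.4780.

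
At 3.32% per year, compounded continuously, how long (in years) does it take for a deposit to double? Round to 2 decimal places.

20.88 years

e^(0.0332t) = 2, so 0.0332t = ln 2 ≈ 0.69315.
t ≈ 0.69315/0.0332 ≈ 20.8779.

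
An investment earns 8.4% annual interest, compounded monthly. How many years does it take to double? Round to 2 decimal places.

8.28 years

(1 + 0.007)^(12t) = 2.
12t = ln 2 / ln(1 + 0.007) ≈ 0.69315/0.00697561 ≈ 99.3672.
t ≈ 8.2806.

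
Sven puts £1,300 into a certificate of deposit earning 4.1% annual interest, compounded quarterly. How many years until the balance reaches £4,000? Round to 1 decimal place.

We need (1 + 0.01025)^(4t) = 3.0769, so 4t = ln 3.0769 / ln 1.01025 ≈ 110.2127.
t ≈ 110.2127/4 = 27.5532 years.

27.6 years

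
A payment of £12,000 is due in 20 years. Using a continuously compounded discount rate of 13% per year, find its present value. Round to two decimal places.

£891.28

P = A·e^(−rt) = 12,000·e^(−2.6).
e^(−2.6) ≈ 0.074273578214, so P ≈ 891.2829.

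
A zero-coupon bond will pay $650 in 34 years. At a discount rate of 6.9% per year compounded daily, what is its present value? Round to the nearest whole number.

Periodic rate = 6.9%/365 = 0.000189041; 12410 periods.
P = 650/(1 + 0.069/365)^12410 ≈ 650/10.4413959 ≈ 62.2522.

$62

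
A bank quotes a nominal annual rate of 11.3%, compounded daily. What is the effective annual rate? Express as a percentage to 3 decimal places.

11.961%

EAR = (1 + 11.3%/365)^365 − 1 = (1 + 0.000309589)^365 − 1.
(1 + 0.000309589)^365 ≈ 1.119612, so EAR ≈ 11.96124%.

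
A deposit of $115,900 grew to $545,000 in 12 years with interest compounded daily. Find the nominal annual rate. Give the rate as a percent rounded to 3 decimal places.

12.903%

The 4380-period growth factor is 545,000/115,900 = 4.70233.
r/365 = 4.70233^(1/4380) − 1 ≈ 0.0003535, so r ≈ 365·0.0003535 = 12.90276%.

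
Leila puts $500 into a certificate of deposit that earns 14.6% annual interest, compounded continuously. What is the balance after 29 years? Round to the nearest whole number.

$34,496

A = P·e^(rt) = 500·e^(0.146·29) = 500·e^4.234.
e^4.234 ≈ 68.992651574, so A ≈ 34,496.3258.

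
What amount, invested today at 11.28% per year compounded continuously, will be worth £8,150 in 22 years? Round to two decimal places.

P = A·e^(−rt) = 8,150·e^(−2.4816).
e^(−2.4816) ≈ 0.08360934357, so P ≈ 681.4162.

£681.42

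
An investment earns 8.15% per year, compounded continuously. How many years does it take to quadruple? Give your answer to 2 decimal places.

e^(0.0815t) = 4, so 0.0815t = ln 4 ≈ 1.3863.
t ≈ 1.3863/0.0815 ≈ 17.0097.

17.01 years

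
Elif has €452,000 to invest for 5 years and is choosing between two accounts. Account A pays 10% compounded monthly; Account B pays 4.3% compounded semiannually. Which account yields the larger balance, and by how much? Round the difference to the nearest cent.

A: (1 + 0.1/12)^60 ≈ 1.64530893478, so 452,000 × 1.64530893478 ≈ 743,679.6385.
B: (1 + 0.0215)^10 ≈ 1.23703990545, so 452,000 × 1.23703990545 ≈ 559,142.0373.
Difference ≈ 184,537.6013 in favor of A.

Account A, by €184,537.60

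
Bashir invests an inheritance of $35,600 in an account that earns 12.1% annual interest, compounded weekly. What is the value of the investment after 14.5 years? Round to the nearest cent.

Growth factor = (1 + 0.121/52)^754 ≈ 5.76878720029.
A ≈ 35,600 × 5.76878720029 ≈ 205,368.8243.

$205,368.82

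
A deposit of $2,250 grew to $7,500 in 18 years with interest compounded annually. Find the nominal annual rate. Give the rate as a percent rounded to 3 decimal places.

(1 + r)^18 = 7,500/2,250 = 3.33333.
1 + r = 3.33333^(1/18) ≈ 1.069175, so r ≈ 0.0691751.
r ≈ 6.91751%.

6.918%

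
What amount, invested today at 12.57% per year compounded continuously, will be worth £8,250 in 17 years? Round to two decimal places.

P = A·e^(−rt) = 8,250·e^(−2.1369).
e^(−2.1369) ≈ 0.118020139, so P ≈ 973.6661.

£973.67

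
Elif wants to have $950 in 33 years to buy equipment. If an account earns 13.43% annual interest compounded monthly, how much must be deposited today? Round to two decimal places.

$11.58

Periodic rate = 13.43%/12 = 0.0111917; 396 periods.
P = 950/(1 + 0.1343/12)^396 ≈ 950/82.0462673 ≈ 11.5788.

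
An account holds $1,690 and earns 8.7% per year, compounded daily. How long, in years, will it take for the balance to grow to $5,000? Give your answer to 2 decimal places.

(1 + 0.000238356)^(365t) = 5,000/1,690 = 2.9586.
365t·ln(1 + 0.000238356) = ln(2.9586); 365t = 1.0847/0.000238328 ≈ 4551.3346.
t ≈ 12.4694 years.

12.47 years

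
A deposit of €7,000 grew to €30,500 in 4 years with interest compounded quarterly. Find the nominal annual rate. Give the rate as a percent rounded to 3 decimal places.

38.541%

The 16-period growth factor is 30,500/7,000 = 4.35714.
r/4 = 4.35714^(1/16) − 1 ≈ 0.0963523, so r ≈ 4·0.0963523 = 38.54090%.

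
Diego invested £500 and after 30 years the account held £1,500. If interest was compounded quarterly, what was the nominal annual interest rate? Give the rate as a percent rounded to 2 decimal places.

(1 + r/4)^120 = 1,500/500 = 3.
1 + r/4 = 3^(1/120) ≈ 1.009197, so r/4 ≈ 0.00919714.
r ≈ 4·0.00919714 = 3.67886%.

3.68%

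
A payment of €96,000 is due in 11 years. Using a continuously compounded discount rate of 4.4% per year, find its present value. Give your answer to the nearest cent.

€59,166.07

P = A·e^(−rt) = 96,000·e^(−0.484).
e^(−0.484) ≈ 0.61631320191, so P ≈ 59,166.0674.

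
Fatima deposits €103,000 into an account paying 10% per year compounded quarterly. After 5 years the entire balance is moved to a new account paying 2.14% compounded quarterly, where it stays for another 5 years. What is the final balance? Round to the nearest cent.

Phase 1: 103,000·(1 + 0.025)^20 ≈ 168,777.4933.
Phase 2: 168,777.4933·(1 + 0.00535)^20 ≈ 187,784.6884.

€187,784.69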